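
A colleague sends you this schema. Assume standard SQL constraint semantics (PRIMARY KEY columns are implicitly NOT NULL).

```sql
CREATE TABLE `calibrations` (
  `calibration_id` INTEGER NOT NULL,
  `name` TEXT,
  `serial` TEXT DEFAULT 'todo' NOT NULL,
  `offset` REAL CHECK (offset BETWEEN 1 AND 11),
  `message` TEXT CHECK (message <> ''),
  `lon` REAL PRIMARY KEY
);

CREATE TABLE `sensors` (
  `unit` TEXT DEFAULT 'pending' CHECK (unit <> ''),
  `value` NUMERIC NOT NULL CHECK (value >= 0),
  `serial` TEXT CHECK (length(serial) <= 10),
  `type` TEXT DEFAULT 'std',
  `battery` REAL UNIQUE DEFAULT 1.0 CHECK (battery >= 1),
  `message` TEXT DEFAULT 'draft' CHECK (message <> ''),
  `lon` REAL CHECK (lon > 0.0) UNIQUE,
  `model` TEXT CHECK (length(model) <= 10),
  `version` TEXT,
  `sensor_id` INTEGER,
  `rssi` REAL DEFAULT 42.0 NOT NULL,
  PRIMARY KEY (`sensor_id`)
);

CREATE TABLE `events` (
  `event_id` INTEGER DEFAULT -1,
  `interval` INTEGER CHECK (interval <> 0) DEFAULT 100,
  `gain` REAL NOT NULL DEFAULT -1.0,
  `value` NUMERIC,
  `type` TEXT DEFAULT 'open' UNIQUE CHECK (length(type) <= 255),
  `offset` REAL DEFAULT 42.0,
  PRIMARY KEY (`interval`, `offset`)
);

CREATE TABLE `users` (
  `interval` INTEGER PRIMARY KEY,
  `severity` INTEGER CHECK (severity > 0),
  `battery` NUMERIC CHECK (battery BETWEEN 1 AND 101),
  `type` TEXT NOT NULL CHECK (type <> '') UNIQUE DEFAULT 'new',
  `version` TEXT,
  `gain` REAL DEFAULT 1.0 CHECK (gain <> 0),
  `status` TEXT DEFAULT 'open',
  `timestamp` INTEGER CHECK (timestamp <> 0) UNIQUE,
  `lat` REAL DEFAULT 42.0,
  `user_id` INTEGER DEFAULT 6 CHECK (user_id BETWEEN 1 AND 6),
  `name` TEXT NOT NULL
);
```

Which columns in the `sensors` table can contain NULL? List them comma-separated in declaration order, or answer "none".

unit, serial, type, battery, message, lon, model, version

- unit: CHECK does not forbid NULL (a CHECK constraint passes when its expression is NULL) → nullable.
- value: declared NOT NULL → not nullable.
- serial: CHECK does not forbid NULL (a CHECK constraint passes when its expression is NULL) → nullable.
- type: DEFAULT only fills an omitted column; an explicit NULL is still allowed → nullable.
- battery: CHECK does not forbid NULL (a CHECK constraint passes when its expression is NULL) → nullable.
- message: CHECK does not forbid NULL (a CHECK constraint passes when its expression is NULL) → nullable.
- lon: CHECK does not forbid NULL (a CHECK constraint passes when its expression is NULL) → nullable.
- model: CHECK does not forbid NULL (a CHECK constraint passes when its expression is NULL) → nullable.
- version: no NOT NULL constraint applies → nullable.
- sensor_id: part of the PRIMARY KEY, which implies NOT NULL → not nullable.
- rssi: declared NOT NULL → not nullable.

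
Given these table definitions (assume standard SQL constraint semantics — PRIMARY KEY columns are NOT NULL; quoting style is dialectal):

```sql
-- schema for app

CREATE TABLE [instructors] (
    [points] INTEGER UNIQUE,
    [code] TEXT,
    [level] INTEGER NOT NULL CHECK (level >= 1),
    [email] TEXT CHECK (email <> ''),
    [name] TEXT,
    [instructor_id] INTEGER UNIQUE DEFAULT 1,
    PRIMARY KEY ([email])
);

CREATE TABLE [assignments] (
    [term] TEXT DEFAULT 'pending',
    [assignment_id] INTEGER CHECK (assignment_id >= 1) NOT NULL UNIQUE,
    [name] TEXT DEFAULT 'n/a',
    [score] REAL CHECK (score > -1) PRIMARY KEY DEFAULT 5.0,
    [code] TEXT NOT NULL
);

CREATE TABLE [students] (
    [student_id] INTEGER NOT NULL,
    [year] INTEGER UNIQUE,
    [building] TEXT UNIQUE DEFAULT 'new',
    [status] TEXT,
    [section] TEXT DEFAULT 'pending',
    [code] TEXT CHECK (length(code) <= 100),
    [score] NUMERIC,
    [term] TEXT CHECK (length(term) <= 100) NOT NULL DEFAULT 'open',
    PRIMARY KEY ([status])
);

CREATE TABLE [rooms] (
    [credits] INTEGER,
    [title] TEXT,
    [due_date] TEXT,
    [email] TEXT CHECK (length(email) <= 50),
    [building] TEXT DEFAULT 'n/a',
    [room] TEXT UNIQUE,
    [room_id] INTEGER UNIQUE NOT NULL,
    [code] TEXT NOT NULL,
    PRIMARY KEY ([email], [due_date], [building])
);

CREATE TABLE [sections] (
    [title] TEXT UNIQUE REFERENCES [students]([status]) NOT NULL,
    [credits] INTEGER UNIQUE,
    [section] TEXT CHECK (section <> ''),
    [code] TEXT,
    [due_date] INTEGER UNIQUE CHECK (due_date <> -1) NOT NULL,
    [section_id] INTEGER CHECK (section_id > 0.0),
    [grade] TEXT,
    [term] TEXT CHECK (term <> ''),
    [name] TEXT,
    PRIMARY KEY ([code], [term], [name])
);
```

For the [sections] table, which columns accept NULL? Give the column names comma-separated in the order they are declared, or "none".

- title: declared NOT NULL → not nullable.
- credits: UNIQUE does not imply NOT NULL → nullable.
- section: CHECK does not forbid NULL (a CHECK constraint passes when its expression is NULL) → nullable.
- code: part of the PRIMARY KEY, which implies NOT NULL → not nullable.
- due_date: declared NOT NULL → not nullable.
- section_id: CHECK does not forbid NULL (a CHECK constraint passes when its expression is NULL) → nullable.
- grade: no NOT NULL constraint applies → nullable.
- term: part of the PRIMARY KEY, which implies NOT NULL → not nullable.
- name: part of the PRIMARY KEY, which implies NOT NULL → not nullable.

credits, section, section_id, grade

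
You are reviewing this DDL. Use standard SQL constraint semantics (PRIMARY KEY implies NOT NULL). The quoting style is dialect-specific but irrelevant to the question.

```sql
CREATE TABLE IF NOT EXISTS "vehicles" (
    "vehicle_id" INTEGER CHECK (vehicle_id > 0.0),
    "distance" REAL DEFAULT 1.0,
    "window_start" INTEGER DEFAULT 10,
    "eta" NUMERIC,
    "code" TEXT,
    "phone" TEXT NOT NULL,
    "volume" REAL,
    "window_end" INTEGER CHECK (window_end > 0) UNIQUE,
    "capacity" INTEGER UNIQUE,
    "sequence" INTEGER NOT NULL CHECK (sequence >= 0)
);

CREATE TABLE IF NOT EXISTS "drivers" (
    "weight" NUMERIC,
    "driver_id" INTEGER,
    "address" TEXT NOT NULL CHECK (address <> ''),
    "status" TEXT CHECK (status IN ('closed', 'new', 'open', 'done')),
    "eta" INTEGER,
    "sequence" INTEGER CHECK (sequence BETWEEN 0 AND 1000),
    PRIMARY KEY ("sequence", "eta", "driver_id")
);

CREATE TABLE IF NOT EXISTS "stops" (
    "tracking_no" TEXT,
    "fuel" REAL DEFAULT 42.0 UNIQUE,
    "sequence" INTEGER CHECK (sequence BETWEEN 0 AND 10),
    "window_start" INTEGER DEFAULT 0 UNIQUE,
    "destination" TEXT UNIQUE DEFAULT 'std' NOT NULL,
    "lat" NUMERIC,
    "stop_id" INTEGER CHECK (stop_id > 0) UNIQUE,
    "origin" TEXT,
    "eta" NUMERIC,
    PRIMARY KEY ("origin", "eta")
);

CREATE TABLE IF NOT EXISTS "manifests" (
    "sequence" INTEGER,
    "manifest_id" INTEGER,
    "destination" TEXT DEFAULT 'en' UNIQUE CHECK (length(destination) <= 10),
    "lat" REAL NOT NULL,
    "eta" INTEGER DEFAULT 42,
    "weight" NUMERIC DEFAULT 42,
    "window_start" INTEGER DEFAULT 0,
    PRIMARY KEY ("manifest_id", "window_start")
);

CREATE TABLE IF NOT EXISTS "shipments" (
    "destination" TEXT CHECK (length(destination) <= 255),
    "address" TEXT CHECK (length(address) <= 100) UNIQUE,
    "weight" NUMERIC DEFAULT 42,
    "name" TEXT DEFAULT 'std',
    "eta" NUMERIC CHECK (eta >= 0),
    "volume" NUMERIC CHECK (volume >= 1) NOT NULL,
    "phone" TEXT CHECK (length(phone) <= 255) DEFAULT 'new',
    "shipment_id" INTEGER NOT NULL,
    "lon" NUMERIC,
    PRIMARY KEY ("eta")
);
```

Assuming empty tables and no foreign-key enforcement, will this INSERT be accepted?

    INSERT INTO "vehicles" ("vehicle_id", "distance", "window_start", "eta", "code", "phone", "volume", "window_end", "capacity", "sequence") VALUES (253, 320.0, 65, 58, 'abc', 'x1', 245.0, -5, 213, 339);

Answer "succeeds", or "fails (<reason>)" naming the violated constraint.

The value -5 for window_end violates CHECK (window_end > 0).

fails (CHECK on window_end)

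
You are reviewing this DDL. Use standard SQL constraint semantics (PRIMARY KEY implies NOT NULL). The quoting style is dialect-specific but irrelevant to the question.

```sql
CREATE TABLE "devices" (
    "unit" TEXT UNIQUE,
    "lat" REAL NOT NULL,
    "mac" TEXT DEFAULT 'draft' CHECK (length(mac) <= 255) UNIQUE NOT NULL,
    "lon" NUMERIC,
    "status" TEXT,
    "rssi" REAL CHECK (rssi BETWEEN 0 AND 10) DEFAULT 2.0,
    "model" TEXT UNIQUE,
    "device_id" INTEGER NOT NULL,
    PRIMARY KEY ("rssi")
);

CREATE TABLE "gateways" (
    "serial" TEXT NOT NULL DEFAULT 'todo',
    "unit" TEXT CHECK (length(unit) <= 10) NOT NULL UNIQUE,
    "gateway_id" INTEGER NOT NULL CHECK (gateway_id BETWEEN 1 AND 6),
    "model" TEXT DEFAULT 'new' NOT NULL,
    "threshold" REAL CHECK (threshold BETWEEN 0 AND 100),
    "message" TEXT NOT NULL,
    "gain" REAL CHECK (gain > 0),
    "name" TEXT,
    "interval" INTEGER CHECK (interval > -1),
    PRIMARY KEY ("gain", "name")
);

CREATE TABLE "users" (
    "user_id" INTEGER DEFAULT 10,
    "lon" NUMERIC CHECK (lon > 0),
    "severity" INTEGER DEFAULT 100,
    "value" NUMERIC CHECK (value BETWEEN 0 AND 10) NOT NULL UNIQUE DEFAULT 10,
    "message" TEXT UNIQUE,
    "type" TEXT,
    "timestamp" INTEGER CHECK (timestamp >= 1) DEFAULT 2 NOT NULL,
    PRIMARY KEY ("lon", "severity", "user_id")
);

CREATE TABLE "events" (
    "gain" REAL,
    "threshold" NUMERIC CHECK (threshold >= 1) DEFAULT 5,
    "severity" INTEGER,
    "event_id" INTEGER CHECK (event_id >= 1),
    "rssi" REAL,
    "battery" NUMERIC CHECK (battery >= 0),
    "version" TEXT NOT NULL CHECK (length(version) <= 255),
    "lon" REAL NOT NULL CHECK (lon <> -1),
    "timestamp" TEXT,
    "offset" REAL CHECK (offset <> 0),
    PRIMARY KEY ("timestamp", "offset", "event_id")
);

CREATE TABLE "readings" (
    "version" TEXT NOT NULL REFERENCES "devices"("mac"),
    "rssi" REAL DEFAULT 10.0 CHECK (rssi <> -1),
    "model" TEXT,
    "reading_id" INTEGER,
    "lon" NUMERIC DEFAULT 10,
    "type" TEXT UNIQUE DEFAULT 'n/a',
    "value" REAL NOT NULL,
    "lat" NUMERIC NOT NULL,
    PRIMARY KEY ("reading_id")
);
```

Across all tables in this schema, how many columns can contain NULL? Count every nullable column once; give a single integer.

devices: 4 nullable (unit, lon, status, model — PK (rssi) and explicit NOT NULL columns excluded).
gateways: 2 nullable (threshold, interval — PK (gain, name) and explicit NOT NULL columns excluded).
users: 2 nullable (message, type — PK (lon, severity, user_id) and explicit NOT NULL columns excluded).
events: 5 nullable (gain, threshold, severity, rssi, battery — PK (timestamp, offset, event_id) and explicit NOT NULL columns excluded).
readings: 4 nullable (rssi, model, lon, type — PK (reading_id) and explicit NOT NULL columns excluded).
Total: 4 + 2 + 2 + 5 + 4 = 17.

17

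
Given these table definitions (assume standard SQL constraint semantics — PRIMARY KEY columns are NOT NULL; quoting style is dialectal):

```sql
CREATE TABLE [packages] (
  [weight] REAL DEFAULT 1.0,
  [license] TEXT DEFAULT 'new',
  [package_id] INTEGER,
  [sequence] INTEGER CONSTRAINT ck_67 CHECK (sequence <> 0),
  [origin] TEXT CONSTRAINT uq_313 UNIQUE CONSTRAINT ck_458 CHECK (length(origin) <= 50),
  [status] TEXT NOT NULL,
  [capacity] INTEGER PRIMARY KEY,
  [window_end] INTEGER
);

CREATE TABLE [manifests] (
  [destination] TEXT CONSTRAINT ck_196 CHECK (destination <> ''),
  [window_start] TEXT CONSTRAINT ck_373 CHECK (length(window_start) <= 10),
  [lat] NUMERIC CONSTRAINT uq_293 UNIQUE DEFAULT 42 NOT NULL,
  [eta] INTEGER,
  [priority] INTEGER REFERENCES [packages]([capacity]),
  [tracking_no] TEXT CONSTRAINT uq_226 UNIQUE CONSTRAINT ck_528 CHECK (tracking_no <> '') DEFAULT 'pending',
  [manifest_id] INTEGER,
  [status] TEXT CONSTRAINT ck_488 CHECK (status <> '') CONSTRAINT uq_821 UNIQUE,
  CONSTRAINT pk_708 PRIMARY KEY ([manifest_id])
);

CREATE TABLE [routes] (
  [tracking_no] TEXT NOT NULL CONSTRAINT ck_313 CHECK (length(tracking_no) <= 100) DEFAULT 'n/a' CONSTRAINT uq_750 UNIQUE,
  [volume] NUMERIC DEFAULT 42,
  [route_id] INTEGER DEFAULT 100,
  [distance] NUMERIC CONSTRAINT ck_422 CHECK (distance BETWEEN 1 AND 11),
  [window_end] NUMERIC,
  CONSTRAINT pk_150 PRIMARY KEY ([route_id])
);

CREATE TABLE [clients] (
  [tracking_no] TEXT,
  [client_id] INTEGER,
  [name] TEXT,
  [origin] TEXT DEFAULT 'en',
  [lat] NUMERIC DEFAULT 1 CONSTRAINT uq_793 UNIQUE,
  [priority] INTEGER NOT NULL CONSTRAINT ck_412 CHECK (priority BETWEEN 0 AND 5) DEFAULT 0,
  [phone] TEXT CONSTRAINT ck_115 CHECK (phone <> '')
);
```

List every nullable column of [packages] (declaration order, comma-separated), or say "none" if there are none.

- weight: DEFAULT only fills an omitted column; an explicit NULL is still allowed → nullable.
- license: DEFAULT only fills an omitted column; an explicit NULL is still allowed → nullable.
- package_id: no NOT NULL constraint applies → nullable.
- sequence: CHECK does not forbid NULL (a CHECK constraint passes when its expression is NULL) → nullable.
- origin: CHECK does not forbid NULL (a CHECK constraint passes when its expression is NULL) → nullable.
- status: declared NOT NULL → not nullable.
- capacity: part of the PRIMARY KEY, which implies NOT NULL → not nullable.
- window_end: no NOT NULL constraint applies → nullable.

weight, license, package_id, sequence, origin, window_end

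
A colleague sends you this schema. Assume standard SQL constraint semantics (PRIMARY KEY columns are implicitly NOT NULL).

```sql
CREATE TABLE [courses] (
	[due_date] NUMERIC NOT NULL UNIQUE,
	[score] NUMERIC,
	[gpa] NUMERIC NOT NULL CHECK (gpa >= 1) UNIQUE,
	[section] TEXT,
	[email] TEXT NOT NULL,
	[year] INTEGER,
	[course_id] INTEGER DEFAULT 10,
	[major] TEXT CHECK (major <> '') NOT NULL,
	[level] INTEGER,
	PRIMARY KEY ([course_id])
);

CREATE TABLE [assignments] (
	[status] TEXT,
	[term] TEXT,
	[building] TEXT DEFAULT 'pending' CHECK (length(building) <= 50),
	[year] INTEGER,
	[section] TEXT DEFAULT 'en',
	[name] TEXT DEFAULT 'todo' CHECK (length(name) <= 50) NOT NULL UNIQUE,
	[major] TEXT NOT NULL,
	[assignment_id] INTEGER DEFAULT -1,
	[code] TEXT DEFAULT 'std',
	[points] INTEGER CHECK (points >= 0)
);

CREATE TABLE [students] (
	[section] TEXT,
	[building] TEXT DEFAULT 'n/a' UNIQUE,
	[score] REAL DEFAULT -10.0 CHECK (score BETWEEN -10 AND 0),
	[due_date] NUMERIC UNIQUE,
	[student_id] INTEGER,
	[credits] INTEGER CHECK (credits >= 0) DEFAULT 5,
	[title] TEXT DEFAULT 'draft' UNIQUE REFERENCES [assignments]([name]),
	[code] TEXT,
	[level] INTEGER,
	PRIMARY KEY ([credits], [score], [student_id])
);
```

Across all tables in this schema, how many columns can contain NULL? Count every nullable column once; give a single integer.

courses: 4 nullable (score, section, year, level — PK (course_id) and explicit NOT NULL columns excluded).
assignments: 8 nullable (status, term, building, year, section, assignment_id, code, points — PK none and explicit NOT NULL columns excluded).
students: 6 nullable (section, building, due_date, title, code, level — PK (credits, score, student_id) and explicit NOT NULL columns excluded).
Total: 4 + 8 + 6 = 18.

18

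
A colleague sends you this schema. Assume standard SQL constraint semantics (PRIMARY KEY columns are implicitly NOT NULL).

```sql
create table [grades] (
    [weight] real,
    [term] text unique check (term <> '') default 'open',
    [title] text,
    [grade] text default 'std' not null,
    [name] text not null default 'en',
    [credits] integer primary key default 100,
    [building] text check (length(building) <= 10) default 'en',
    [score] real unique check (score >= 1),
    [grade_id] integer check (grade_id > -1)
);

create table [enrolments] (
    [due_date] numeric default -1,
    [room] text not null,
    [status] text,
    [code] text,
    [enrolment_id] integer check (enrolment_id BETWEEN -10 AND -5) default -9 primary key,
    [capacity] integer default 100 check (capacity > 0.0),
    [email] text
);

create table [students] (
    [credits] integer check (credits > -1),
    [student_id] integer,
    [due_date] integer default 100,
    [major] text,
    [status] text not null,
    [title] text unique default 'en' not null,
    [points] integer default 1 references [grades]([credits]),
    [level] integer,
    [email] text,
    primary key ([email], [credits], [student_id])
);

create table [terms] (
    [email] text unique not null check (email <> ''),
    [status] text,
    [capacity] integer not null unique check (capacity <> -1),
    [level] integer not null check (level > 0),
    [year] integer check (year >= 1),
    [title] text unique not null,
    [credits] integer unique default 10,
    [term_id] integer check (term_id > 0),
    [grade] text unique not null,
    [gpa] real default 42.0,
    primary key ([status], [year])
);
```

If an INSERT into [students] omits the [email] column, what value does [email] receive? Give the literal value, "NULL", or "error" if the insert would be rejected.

error

email has no DEFAULT clause.
Omitting it would insert NULL, but it is part of the PRIMARY KEY, so the INSERT fails.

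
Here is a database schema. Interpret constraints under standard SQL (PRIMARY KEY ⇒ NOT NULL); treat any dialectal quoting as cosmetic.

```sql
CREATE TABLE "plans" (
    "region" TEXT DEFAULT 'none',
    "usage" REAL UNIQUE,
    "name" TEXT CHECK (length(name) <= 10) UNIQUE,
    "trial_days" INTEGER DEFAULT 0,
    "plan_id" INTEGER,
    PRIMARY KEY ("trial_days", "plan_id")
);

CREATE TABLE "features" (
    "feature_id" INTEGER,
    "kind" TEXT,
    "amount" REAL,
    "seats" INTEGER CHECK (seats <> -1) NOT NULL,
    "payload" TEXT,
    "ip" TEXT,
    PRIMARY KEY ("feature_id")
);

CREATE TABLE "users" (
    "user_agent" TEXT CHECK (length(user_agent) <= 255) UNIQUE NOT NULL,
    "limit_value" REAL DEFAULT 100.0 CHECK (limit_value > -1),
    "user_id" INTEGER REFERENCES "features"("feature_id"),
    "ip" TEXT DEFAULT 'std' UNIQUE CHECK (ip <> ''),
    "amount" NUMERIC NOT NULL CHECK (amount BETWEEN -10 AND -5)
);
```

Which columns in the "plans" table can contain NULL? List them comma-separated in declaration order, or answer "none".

- region: DEFAULT only fills an omitted column; an explicit NULL is still allowed → nullable.
- usage: UNIQUE does not imply NOT NULL → nullable.
- name: CHECK does not forbid NULL (a CHECK constraint passes when its expression is NULL) → nullable.
- trial_days: part of the PRIMARY KEY, which implies NOT NULL → not nullable.
- plan_id: part of the PRIMARY KEY, which implies NOT NULL → not nullable.

region, usage, name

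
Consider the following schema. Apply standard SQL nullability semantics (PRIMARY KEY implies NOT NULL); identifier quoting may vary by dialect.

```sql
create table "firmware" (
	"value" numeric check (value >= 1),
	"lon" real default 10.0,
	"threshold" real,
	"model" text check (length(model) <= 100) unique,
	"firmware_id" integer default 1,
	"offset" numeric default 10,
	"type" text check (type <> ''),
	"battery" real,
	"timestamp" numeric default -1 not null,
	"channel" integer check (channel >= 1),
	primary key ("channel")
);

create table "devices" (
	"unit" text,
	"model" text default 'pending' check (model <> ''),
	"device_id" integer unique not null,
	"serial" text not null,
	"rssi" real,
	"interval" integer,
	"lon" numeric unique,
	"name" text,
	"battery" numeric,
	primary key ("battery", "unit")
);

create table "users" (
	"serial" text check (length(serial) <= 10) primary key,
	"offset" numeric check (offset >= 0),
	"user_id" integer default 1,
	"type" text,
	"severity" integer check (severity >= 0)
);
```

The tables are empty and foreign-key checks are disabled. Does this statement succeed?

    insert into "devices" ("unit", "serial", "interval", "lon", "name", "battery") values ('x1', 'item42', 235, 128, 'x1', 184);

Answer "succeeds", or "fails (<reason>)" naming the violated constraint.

fails (NOT NULL on device_id)

device_id is omitted from the column list and has no DEFAULT, so it would receive NULL.
But device_id is declared NOT NULL.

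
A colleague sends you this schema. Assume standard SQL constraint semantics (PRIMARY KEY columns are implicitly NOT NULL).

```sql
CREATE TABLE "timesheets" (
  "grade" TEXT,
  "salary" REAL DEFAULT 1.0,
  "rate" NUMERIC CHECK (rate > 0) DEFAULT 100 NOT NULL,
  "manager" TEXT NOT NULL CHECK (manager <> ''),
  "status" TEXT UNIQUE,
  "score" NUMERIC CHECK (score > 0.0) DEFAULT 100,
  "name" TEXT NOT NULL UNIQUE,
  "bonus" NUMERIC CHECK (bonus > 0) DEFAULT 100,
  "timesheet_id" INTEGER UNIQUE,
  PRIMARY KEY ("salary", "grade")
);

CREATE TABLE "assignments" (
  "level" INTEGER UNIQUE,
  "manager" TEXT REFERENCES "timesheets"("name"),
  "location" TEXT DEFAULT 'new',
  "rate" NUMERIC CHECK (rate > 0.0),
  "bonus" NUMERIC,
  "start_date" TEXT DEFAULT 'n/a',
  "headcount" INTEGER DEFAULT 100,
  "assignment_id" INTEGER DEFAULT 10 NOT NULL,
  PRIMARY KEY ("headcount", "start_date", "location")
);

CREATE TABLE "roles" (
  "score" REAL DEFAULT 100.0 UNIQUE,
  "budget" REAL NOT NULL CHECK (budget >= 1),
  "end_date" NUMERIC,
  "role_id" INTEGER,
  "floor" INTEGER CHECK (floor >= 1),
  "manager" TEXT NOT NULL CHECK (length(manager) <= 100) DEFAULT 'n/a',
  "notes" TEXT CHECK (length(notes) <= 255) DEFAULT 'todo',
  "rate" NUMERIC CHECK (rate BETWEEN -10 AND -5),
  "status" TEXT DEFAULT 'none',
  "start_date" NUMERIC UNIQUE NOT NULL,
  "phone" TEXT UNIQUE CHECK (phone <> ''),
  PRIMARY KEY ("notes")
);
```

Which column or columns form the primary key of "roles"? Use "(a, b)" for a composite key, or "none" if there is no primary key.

notes is declared PRIMARY KEY as a table-level PRIMARY KEY clause.

notes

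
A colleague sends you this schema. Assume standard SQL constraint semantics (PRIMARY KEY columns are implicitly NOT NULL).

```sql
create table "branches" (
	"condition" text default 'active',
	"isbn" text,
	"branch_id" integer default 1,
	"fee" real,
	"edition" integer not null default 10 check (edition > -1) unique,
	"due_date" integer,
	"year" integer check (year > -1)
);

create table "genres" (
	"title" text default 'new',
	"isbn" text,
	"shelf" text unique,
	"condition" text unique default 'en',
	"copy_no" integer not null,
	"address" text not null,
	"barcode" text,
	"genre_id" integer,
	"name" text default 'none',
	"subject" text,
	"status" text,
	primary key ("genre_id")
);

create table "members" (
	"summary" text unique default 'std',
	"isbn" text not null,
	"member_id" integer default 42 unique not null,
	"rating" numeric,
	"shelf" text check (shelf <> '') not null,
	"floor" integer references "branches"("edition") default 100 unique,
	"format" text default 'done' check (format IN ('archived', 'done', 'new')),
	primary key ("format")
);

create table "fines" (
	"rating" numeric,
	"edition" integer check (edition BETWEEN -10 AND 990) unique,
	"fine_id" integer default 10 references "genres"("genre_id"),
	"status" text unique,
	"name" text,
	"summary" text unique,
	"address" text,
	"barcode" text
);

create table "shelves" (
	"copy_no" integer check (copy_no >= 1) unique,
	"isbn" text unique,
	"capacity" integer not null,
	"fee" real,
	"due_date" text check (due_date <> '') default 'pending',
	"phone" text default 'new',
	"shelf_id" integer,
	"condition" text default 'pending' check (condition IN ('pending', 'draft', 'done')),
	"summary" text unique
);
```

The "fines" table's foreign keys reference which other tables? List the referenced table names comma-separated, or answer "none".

genres

- fine_id REFERENCES genres(genre_id).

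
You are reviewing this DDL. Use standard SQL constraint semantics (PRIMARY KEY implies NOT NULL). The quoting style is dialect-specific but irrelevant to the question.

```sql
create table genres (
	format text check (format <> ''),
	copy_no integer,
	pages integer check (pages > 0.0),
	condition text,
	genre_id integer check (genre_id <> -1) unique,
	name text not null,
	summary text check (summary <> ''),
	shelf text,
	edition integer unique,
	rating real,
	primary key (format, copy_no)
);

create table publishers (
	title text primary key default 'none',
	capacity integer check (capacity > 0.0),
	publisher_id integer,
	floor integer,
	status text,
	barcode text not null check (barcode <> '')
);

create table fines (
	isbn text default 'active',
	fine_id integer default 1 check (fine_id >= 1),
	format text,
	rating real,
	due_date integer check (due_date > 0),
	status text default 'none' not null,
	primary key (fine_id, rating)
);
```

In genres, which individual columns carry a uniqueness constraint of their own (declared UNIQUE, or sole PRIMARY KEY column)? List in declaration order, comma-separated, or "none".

genre_id, edition

- format: part of a composite PRIMARY KEY — only the tuple is unique, not this column on its own.
- copy_no: part of a composite PRIMARY KEY — only the tuple is unique, not this column on its own.
- pages: no UNIQUE or single-column PK constraint.
- condition: no UNIQUE or single-column PK constraint.
- genre_id: declared UNIQUE → unique.
- name: no UNIQUE or single-column PK constraint.
- summary: no UNIQUE or single-column PK constraint.
- shelf: no UNIQUE or single-column PK constraint.
- edition: declared UNIQUE → unique.
- rating: no UNIQUE or single-column PK constraint.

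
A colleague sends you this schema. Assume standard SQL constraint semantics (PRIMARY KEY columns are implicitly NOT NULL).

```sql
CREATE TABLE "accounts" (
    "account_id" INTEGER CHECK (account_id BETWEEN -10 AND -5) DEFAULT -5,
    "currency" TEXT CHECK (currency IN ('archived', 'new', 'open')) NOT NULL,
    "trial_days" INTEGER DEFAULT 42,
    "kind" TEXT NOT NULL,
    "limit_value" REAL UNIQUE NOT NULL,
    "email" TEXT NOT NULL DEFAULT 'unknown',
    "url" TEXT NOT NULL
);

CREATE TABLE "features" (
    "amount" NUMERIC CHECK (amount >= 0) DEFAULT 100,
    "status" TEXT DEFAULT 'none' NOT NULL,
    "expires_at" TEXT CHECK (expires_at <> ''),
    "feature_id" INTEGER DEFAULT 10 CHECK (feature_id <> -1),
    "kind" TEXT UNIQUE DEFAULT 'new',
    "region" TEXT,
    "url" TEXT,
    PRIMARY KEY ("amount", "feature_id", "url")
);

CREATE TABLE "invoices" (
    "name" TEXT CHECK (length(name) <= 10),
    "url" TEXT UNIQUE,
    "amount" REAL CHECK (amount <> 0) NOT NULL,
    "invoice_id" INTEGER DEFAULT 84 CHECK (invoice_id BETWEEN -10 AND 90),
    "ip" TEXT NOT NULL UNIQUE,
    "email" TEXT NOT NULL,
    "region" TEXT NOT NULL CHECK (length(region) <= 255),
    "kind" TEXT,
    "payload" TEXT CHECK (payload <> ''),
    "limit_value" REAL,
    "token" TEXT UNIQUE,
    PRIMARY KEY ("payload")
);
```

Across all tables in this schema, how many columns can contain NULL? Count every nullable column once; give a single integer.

accounts: 2 nullable (account_id, trial_days — PK none and explicit NOT NULL columns excluded).
features: 3 nullable (expires_at, kind, region — PK (amount, feature_id, url) and explicit NOT NULL columns excluded).
invoices: 6 nullable (name, url, invoice_id, kind, limit_value, token — PK (payload) and explicit NOT NULL columns excluded).
Total: 2 + 3 + 6 = 11.

11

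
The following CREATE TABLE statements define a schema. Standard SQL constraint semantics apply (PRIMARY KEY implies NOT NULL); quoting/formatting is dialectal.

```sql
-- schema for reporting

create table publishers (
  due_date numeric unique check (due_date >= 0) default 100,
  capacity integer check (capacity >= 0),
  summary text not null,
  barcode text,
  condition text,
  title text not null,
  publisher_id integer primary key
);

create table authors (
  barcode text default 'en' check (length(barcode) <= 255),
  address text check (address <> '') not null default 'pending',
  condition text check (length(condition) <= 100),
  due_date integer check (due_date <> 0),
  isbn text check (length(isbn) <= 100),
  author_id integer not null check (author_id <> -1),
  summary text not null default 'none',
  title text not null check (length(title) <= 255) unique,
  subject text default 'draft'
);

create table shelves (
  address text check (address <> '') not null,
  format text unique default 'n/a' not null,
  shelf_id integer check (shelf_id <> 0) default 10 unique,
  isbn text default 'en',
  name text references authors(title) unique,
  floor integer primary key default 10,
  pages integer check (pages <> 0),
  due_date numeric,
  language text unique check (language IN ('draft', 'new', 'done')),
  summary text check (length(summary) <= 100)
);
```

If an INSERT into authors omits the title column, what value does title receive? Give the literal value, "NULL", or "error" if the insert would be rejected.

title has no DEFAULT clause.
Omitting it would insert NULL, but it is declared NOT NULL, so the INSERT fails.

error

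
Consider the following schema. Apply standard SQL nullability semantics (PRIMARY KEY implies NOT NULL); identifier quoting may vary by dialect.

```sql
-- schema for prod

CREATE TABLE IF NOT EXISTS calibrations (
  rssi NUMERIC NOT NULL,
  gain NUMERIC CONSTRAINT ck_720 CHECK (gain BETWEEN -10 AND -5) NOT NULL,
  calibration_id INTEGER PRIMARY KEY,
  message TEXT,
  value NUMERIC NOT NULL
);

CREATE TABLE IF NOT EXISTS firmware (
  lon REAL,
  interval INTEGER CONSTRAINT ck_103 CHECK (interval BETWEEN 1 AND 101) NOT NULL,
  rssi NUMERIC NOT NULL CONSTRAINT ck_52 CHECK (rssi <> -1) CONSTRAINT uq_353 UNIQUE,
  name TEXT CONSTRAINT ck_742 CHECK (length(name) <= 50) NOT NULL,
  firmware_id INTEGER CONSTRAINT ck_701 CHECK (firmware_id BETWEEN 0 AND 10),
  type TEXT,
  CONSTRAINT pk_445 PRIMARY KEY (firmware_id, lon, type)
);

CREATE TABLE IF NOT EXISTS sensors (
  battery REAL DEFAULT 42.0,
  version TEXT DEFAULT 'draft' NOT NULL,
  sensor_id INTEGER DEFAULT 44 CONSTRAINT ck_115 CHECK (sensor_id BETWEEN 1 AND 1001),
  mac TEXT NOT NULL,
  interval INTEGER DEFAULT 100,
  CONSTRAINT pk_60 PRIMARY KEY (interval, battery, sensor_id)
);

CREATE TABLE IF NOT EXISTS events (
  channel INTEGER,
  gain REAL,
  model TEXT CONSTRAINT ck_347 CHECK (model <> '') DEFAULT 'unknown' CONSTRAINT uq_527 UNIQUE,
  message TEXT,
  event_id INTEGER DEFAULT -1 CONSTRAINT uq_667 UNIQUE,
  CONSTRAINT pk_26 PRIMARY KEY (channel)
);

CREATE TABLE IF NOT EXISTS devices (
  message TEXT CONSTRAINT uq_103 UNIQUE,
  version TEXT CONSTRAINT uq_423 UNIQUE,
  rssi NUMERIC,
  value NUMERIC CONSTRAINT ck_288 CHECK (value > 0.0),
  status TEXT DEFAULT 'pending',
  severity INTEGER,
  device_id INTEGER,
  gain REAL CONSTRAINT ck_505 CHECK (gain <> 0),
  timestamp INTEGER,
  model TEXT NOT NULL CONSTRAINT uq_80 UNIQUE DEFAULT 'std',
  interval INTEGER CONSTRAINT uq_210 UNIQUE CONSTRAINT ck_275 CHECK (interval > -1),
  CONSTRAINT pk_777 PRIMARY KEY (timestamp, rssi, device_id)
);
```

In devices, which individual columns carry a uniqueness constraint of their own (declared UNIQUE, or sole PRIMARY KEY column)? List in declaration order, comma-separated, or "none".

message, version, model, interval

- message: declared UNIQUE → unique.
- version: declared UNIQUE → unique.
- rssi: part of a composite PRIMARY KEY — only the tuple is unique, not this column on its own.
- value: no UNIQUE or single-column PK constraint.
- status: no UNIQUE or single-column PK constraint.
- severity: no UNIQUE or single-column PK constraint.
- device_id: part of a composite PRIMARY KEY — only the tuple is unique, not this column on its own.
- gain: no UNIQUE or single-column PK constraint.
- timestamp: part of a composite PRIMARY KEY — only the tuple is unique, not this column on its own.
- model: declared UNIQUE → unique.
- interval: declared UNIQUE → unique.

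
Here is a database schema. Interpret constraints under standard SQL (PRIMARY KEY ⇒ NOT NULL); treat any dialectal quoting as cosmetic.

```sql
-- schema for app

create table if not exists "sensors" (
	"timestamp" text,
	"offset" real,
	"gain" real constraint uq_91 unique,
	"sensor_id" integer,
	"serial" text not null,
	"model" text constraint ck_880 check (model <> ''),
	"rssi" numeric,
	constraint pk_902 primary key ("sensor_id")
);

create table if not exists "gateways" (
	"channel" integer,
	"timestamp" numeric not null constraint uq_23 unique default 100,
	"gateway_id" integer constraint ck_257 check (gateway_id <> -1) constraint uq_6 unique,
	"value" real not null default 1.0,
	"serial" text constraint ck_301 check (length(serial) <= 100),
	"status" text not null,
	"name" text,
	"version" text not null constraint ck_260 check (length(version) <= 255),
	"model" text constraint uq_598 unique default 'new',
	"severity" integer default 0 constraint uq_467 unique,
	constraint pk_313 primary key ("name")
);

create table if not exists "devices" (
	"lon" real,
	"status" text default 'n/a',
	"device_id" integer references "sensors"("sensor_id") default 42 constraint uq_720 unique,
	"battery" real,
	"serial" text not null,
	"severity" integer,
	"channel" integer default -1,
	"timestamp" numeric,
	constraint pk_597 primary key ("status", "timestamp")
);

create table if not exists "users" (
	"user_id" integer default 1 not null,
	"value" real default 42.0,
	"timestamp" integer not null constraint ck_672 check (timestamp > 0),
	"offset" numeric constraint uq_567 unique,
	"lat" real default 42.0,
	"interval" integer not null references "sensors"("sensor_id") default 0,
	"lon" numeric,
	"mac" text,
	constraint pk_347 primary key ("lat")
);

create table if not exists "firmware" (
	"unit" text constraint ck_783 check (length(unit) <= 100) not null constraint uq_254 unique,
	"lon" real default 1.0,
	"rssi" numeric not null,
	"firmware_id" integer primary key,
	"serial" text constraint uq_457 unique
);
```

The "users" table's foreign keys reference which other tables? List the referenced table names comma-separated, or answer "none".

sensors

- interval REFERENCES sensors(sensor_id).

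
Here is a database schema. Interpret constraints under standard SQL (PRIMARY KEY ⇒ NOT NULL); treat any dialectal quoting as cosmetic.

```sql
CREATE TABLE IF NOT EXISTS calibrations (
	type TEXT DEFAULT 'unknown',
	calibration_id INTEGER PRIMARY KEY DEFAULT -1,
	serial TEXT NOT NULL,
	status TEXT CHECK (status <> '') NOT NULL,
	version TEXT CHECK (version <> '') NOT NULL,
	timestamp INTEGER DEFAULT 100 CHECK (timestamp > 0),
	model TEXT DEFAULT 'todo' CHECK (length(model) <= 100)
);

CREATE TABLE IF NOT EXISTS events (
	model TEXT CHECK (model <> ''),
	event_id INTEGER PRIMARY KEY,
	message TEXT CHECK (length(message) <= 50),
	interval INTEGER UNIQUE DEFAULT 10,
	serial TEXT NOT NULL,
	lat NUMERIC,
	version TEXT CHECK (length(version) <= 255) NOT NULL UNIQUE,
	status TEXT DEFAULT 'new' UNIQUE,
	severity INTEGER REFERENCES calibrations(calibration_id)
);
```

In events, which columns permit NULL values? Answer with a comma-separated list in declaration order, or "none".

model, message, interval, lat, status, severity

- model: CHECK does not forbid NULL (a CHECK constraint passes when its expression is NULL) → nullable.
- event_id: part of the PRIMARY KEY, which implies NOT NULL → not nullable.
- message: CHECK does not forbid NULL (a CHECK constraint passes when its expression is NULL) → nullable.
- interval: UNIQUE does not imply NOT NULL → nullable.
- serial: declared NOT NULL → not nullable.
- lat: no NOT NULL constraint applies → nullable.
- version: declared NOT NULL → not nullable.
- status: UNIQUE does not imply NOT NULL → nullable.
- severity: a foreign key column may be NULL unless separately constrained → nullable.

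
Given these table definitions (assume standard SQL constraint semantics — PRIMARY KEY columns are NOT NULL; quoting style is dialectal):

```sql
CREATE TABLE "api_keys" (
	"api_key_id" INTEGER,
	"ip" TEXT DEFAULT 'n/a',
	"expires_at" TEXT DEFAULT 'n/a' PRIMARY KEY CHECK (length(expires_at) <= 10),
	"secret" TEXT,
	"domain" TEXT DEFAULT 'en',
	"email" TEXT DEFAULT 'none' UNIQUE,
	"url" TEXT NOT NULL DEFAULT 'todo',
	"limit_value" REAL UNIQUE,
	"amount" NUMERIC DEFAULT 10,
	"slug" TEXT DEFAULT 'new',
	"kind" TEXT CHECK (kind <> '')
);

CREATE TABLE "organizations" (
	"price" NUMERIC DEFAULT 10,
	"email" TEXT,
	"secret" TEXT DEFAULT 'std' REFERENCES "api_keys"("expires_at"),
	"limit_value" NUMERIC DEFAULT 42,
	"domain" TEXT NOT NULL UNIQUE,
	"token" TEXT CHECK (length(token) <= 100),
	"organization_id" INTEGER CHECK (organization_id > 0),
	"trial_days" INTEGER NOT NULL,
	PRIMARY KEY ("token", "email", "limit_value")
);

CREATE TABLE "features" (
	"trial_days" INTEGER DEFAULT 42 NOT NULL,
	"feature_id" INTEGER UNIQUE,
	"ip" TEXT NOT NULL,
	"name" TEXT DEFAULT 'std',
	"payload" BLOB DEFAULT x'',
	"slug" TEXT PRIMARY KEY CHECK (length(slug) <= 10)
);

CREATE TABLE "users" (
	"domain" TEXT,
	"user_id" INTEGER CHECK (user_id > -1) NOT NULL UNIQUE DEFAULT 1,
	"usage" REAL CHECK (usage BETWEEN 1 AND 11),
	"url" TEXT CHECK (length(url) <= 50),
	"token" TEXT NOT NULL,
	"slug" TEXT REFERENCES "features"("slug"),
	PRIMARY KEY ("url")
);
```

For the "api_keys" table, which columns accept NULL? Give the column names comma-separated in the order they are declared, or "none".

- api_key_id: no NOT NULL constraint applies → nullable.
- ip: DEFAULT only fills an omitted column; an explicit NULL is still allowed → nullable.
- expires_at: part of the PRIMARY KEY, which implies NOT NULL → not nullable.
- secret: no NOT NULL constraint applies → nullable.
- domain: DEFAULT only fills an omitted column; an explicit NULL is still allowed → nullable.
- email: UNIQUE does not imply NOT NULL → nullable.
- url: declared NOT NULL → not nullable.
- limit_value: UNIQUE does not imply NOT NULL → nullable.
- amount: DEFAULT only fills an omitted column; an explicit NULL is still allowed → nullable.
- slug: DEFAULT only fills an omitted column; an explicit NULL is still allowed → nullable.
- kind: CHECK does not forbid NULL (a CHECK constraint passes when its expression is NULL) → nullable.

api_key_id, ip, secret, domain, email, limit_value, amount, slug, kind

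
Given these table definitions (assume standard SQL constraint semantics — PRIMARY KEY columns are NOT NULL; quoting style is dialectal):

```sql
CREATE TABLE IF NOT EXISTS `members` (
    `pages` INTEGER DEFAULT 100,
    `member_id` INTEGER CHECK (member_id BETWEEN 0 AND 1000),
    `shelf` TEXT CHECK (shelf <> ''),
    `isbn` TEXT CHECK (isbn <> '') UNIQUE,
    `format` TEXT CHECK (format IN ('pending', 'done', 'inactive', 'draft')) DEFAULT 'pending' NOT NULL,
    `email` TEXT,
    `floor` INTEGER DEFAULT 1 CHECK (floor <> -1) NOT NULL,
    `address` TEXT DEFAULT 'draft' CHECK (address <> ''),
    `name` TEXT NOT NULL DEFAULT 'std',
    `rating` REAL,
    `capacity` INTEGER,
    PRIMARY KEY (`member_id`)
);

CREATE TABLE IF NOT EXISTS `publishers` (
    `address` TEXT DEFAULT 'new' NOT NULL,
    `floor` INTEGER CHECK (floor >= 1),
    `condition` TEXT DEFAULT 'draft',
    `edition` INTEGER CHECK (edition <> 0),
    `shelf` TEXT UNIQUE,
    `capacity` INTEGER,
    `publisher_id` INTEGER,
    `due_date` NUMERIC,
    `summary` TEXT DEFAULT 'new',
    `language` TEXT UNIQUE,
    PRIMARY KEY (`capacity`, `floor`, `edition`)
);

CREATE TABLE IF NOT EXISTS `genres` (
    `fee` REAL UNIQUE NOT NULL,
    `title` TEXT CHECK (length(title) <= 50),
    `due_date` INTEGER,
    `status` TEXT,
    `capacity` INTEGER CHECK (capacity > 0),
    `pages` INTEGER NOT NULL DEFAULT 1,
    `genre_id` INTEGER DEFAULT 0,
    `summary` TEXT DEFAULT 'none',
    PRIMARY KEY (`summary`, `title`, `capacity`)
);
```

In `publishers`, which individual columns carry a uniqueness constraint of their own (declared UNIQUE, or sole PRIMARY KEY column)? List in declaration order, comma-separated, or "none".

- address: no UNIQUE or single-column PK constraint.
- floor: part of a composite PRIMARY KEY — only the tuple is unique, not this column on its own.
- condition: no UNIQUE or single-column PK constraint.
- edition: part of a composite PRIMARY KEY — only the tuple is unique, not this column on its own.
- shelf: declared UNIQUE → unique.
- capacity: part of a composite PRIMARY KEY — only the tuple is unique, not this column on its own.
- publisher_id: no UNIQUE or single-column PK constraint.
- due_date: no UNIQUE or single-column PK constraint.
- summary: no UNIQUE or single-column PK constraint.
- language: declared UNIQUE → unique.

shelf, language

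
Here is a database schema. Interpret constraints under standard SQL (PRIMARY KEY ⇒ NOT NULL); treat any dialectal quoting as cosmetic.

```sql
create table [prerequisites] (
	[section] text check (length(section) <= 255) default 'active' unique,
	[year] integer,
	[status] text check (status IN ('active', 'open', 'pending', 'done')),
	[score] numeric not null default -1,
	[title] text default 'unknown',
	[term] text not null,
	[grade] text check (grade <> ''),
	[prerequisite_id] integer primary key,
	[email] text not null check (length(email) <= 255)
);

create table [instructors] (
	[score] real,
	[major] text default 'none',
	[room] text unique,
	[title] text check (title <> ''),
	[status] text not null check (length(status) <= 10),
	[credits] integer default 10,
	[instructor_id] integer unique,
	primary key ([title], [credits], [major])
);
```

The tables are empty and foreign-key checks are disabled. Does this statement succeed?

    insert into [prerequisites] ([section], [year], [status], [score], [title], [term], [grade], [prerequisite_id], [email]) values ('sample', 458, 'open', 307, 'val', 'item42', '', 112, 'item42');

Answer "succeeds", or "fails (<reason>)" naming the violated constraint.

fails (CHECK on grade)

The value '' for grade violates CHECK (grade <> '').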